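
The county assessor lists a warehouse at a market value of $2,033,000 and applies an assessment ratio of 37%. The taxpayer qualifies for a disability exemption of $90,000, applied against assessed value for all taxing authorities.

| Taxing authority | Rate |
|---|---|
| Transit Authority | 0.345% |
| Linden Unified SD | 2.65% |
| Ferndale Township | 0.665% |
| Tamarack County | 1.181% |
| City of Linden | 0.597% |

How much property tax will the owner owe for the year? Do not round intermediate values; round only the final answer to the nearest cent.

$36,010.98

Assessed value = $2,033,000 × 0.37 = $752,210
Taxable value = $752,210 − $90,000 = $662,210
Transit Authority: $662,210 × 0.00345 = $2,284.6245
Linden Unified SD: $662,210 × 0.0265 = $17,548.565
Ferndale Township: $662,210 × 0.00665 = $4,403.6965
Tamarack County: $662,210 × 0.01181 = $7,820.7001
City of Linden: $662,210 × 0.00597 = $3,953.3937
Total = $2,284.6245 + $17,548.565 + $4,403.6965 + $7,820.7001 + $3,953.3937 = $36,010.9798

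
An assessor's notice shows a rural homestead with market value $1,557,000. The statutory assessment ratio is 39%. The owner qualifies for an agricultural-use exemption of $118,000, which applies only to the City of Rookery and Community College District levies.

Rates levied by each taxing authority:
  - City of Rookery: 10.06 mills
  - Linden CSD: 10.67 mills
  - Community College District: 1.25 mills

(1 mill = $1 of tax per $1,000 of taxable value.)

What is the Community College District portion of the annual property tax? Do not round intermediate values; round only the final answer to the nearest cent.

Assessed value = $1,557,000 × 0.39 = $607,230
Community College District taxable value = $607,230 − $118,000 = $489,230
Community College District levy = $489,230 × 0.00125 = $611.5375

$611.54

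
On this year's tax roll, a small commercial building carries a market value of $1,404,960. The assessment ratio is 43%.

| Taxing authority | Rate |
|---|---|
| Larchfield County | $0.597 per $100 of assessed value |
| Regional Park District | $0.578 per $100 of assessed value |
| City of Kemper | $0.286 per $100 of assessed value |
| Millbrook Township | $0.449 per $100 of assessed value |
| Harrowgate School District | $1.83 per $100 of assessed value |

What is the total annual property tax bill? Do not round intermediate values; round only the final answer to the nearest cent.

Assessed value = $1,404,960 × 0.43 = $604,132.8
Larchfield County: $604,132.8 × 0.00597 = $3,606.672816
Regional Park District: $604,132.8 × 0.00578 = $3,491.887584
City of Kemper: $604,132.8 × 0.00286 = $1,727.819808
Millbrook Township: $604,132.8 × 0.00449 = $2,712.556272
Harrowgate School District: $604,132.8 × 0.0183 = $11,055.63024
Total = $3,606.672816 + $3,491.887584 + $1,727.819808 + $2,712.556272 + $11,055.63024 = $22,594.56672

$22,594.57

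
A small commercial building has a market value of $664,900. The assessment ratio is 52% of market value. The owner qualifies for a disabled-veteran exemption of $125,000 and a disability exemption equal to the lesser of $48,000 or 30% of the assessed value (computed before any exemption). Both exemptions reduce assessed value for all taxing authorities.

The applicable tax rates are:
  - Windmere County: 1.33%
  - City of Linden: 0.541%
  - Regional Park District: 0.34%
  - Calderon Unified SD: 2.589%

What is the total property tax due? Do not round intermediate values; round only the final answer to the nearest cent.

Assessed value = $664,900 × 0.52 = $345,748
Disability exemption = min($48,000, 30% × $345,748) = min($48,000, $103,724.4) = $48,000 (dollar cap binds)
Taxable value = $345,748 − $125,000 − $48,000 = $172,748
Windmere County: $172,748 × 0.0133 = $2,297.5484
City of Linden: $172,748 × 0.00541 = $934.56668
Regional Park District: $172,748 × 0.0034 = $587.3432
Calderon Unified SD: $172,748 × 0.02589 = $4,472.44572
Total = $8,291.904

$8,291.90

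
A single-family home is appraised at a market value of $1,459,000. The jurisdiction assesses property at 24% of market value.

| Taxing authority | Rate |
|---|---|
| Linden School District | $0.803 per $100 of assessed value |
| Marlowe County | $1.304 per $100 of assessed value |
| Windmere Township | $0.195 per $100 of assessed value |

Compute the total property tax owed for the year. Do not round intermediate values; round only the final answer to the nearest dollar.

Assessed value = $1,459,000 × 0.24 = $350,160
Linden School District: $350,160 × 0.00803 = $2,811.7848
Marlowe County: $350,160 × 0.01304 = $4,566.0864
Windmere Township: $350,160 × 0.00195 = $682.812
Total = $2,811.7848 + $4,566.0864 + $682.812 = $8,060.6832

$8,061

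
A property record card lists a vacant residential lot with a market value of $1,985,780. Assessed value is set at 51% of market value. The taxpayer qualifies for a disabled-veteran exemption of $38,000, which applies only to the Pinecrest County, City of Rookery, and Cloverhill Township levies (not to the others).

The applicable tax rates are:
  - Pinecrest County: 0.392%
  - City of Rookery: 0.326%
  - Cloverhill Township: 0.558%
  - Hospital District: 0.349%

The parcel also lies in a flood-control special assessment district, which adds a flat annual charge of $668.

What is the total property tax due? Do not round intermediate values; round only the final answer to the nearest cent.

Assessed value = $1,985,780 × 0.51 = $1,012,747.8
Pinecrest County: ($1,012,747.8 − $38,000) × 0.00392 = $974,747.8 × 0.00392 = $3,821.011376
City of Rookery: ($1,012,747.8 − $38,000) × 0.00326 = $974,747.8 × 0.00326 = $3,177.677828
Cloverhill Township: ($1,012,747.8 − $38,000) × 0.00558 = $974,747.8 × 0.00558 = $5,439.092724
Hospital District: $1,012,747.8 × 0.00349 = $3,534.489822
Levies subtotal = $15,972.27175
Total = $15,972.27175 + $668 = $16,640.27175

$16,640.27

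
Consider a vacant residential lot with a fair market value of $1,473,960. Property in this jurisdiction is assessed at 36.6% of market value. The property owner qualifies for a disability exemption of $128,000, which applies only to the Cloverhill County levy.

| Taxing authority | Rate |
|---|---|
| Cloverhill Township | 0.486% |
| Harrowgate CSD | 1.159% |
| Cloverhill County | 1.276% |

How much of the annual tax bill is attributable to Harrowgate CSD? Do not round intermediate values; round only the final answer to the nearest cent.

Assessed value = $1,473,960 × 0.366 = $539,469.36
Harrowgate CSD taxable value = $539,469.36 (exemption does not apply)
Harrowgate CSD levy = $539,469.36 × 0.01159 = $6,252.4498824

$6,252.45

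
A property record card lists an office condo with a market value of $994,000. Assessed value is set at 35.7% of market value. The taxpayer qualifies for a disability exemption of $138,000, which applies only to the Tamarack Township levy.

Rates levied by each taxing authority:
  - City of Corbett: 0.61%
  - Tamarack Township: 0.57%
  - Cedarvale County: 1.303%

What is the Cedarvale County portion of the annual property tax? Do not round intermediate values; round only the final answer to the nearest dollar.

$4,624

Assessed value = $994,000 × 0.357 = $354,858
Cedarvale County taxable value = $354,858 (exemption does not apply)
Cedarvale County levy = $354,858 × 0.01303 = $4,623.79974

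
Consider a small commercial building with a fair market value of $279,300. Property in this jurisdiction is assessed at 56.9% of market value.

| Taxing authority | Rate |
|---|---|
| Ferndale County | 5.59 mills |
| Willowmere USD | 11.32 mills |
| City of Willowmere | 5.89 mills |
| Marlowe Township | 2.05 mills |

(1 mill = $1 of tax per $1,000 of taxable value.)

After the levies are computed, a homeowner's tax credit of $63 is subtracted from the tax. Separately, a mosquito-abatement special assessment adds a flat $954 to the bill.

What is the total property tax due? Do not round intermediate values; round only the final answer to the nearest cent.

$4,840.20

Assessed value = $279,300 × 0.569 = $158,921.7
Ferndale County: $158,921.7 × 0.00559 = $888.372303
Willowmere USD: $158,921.7 × 0.01132 = $1,798.993644
City of Willowmere: $158,921.7 × 0.00589 = $936.048813
Marlowe Township: $158,921.7 × 0.00205 = $325.789485
Levies subtotal = $3,949.204245
After credit = $3,949.204245 − $63 = $3,886.204245
Total = $3,886.204245 + $954 = $4,840.204245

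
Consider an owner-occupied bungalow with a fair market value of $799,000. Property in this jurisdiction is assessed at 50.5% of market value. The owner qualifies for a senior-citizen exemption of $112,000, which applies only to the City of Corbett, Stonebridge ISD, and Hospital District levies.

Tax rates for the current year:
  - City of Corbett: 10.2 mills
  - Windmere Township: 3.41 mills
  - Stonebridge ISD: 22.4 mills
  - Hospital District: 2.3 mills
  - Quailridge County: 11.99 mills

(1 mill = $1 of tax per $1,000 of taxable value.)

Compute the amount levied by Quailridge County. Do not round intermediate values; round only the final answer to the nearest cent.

Assessed value = $799,000 × 0.505 = $403,495
Quailridge County taxable value = $403,495 (exemption does not apply)
Quailridge County levy = $403,495 × 0.01199 = $4,837.90505

$4,837.91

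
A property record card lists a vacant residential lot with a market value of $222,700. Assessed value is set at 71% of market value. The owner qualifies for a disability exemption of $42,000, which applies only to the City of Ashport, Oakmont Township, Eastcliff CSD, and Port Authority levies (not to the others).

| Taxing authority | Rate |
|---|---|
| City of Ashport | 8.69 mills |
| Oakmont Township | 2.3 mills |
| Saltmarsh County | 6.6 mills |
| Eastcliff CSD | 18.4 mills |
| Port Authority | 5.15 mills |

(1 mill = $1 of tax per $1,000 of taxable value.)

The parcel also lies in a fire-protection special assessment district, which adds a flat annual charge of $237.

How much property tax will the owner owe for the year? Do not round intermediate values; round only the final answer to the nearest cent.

Assessed value = $222,700 × 0.71 = $158,117
City of Ashport: ($158,117 − $42,000) × 0.00869 = $116,117 × 0.00869 = $1,009.05673
Oakmont Township: ($158,117 − $42,000) × 0.0023 = $116,117 × 0.0023 = $267.0691
Saltmarsh County: $158,117 × 0.0066 = $1,043.5722
Eastcliff CSD: ($158,117 − $42,000) × 0.0184 = $116,117 × 0.0184 = $2,136.5528
Port Authority: ($158,117 − $42,000) × 0.00515 = $116,117 × 0.00515 = $598.00255
Levies subtotal = $5,054.25338
Total = $5,054.25338 + $237 = $5,291.25338

$5,291.25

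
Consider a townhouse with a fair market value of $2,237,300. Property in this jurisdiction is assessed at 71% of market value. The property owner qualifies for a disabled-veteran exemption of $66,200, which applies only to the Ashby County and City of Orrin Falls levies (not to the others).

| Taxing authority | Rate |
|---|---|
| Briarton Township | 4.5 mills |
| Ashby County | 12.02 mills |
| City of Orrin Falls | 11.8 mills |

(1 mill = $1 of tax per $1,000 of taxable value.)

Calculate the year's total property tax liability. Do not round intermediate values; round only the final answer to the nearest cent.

Assessed value = $2,237,300 × 0.71 = $1,588,483
Briarton Township: $1,588,483 × 0.0045 = $7,148.1735
Ashby County: ($1,588,483 − $66,200) × 0.01202 = $1,522,283 × 0.01202 = $18,297.84166
City of Orrin Falls: ($1,588,483 − $66,200) × 0.0118 = $1,522,283 × 0.0118 = $17,962.9394
Total = $43,408.95456

$43,408.95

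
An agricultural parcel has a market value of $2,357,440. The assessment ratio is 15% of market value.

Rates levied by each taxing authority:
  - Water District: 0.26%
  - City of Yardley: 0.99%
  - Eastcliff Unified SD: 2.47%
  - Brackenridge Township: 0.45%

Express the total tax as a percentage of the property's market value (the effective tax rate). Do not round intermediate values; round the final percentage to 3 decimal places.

Assessed value = $2,357,440 × 0.15 = $353,616
Water District: $353,616 × 0.0026 = $919.4016
City of Yardley: $353,616 × 0.0099 = $3,500.7984
Eastcliff Unified SD: $353,616 × 0.0247 = $8,734.3152
Brackenridge Township: $353,616 × 0.0045 = $1,591.272
Total tax = $14,745.7872
Effective rate = $14,745.7872 ÷ $2,357,440 = 0.626% of market value

0.626%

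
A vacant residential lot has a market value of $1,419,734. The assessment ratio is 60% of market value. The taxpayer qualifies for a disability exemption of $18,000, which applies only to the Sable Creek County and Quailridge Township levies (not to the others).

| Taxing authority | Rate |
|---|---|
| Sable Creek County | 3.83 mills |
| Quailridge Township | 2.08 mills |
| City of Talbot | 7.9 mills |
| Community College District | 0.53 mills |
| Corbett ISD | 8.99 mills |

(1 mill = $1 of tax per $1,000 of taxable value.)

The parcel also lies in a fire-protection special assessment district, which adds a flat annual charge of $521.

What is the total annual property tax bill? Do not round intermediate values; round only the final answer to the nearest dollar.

$20,288

Assessed value = $1,419,734 × 0.6 = $851,840.4
Sable Creek County: ($851,840.4 − $18,000) × 0.00383 = $833,840.4 × 0.00383 = $3,193.608732
Quailridge Township: ($851,840.4 − $18,000) × 0.00208 = $833,840.4 × 0.00208 = $1,734.388032
City of Talbot: $851,840.4 × 0.0079 = $6,729.53916
Community College District: $851,840.4 × 0.00053 = $451.475412
Corbett ISD: $851,840.4 × 0.00899 = $7,658.045196
Levies subtotal = $19,767.056532
Total = $19,767.056532 + $521 = $20,288.056532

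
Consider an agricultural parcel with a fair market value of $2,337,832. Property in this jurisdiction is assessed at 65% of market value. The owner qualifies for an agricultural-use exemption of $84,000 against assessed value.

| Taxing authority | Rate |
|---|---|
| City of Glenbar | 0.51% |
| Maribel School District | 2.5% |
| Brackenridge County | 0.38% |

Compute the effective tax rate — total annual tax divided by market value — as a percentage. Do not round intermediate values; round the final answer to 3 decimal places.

2.082%

Assessed value = $2,337,832 × 0.65 = $1,519,590.8
Taxable value = $1,519,590.8 − $84,000 = $1,435,590.8
City of Glenbar: $1,435,590.8 × 0.0051 = $7,321.51308
Maribel School District: $1,435,590.8 × 0.025 = $35,889.77
Brackenridge County: $1,435,590.8 × 0.0038 = $5,455.24504
Total tax = $48,666.52812
Effective rate = $48,666.52812 ÷ $2,337,832 = 2.082% of market value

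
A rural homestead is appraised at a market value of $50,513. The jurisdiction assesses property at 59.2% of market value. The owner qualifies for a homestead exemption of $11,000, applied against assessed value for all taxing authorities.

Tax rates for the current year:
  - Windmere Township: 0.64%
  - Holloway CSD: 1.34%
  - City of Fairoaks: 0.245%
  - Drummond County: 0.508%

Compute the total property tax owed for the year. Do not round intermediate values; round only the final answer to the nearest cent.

$516.64

Assessed value = $50,513 × 0.592 = $29,903.696
Taxable value = $29,903.696 − $11,000 = $18,903.696
Windmere Township: $18,903.696 × 0.0064 = $120.9836544
Holloway CSD: $18,903.696 × 0.0134 = $253.3095264
City of Fairoaks: $18,903.696 × 0.00245 = $46.3140552
Drummond County: $18,903.696 × 0.00508 = $96.03077568
Total = $120.9836544 + $253.3095264 + $46.3140552 + $96.03077568 = $516.63801168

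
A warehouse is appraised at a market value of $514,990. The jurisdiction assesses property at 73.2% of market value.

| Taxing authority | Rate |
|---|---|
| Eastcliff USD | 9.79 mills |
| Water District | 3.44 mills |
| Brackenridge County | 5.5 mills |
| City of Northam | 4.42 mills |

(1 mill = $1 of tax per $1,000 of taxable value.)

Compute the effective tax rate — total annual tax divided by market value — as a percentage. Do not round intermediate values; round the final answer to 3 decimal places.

1.695%

Assessed value = $514,990 × 0.732 = $376,972.68
Eastcliff USD: $376,972.68 × 0.00979 = $3,690.5625372
Water District: $376,972.68 × 0.00344 = $1,296.7860192
Brackenridge County: $376,972.68 × 0.0055 = $2,073.34974
City of Northam: $376,972.68 × 0.00442 = $1,666.2192456
Total tax = $8,726.917542
Effective rate = $8,726.917542 ÷ $514,990 = 1.695% of market value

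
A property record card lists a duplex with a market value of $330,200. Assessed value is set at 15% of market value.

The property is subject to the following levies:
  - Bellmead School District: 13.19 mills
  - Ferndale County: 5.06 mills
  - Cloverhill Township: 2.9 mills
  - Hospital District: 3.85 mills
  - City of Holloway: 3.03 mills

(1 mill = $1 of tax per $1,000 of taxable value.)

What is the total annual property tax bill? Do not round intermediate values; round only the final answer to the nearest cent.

Assessed value = $330,200 × 0.15 = $49,530
Bellmead School District: $49,530 × 0.01319 = $653.3007
Ferndale County: $49,530 × 0.00506 = $250.6218
Cloverhill Township: $49,530 × 0.0029 = $143.637
Hospital District: $49,530 × 0.00385 = $190.6905
City of Holloway: $49,530 × 0.00303 = $150.0759
Total = $653.3007 + $250.6218 + $143.637 + $190.6905 + $150.0759 = $1,388.3259

$1,388.33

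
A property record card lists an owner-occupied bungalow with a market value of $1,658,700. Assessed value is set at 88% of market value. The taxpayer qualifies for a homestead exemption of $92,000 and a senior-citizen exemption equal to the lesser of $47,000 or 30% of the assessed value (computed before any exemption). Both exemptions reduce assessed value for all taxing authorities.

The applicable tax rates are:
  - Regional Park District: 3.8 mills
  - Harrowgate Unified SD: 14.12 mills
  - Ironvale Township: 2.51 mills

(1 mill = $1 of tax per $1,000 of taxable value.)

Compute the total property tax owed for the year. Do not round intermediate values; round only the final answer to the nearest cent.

Assessed value = $1,658,700 × 0.88 = $1,459,656
Senior-citizen exemption = min($47,000, 30% × $1,459,656) = min($47,000, $437,896.8) = $47,000 (dollar cap binds)
Taxable value = $1,459,656 − $92,000 − $47,000 = $1,320,656
Regional Park District: $1,320,656 × 0.0038 = $5,018.4928
Harrowgate Unified SD: $1,320,656 × 0.01412 = $18,647.66272
Ironvale Township: $1,320,656 × 0.00251 = $3,314.84656
Total = $26,981.00208

$26,981.00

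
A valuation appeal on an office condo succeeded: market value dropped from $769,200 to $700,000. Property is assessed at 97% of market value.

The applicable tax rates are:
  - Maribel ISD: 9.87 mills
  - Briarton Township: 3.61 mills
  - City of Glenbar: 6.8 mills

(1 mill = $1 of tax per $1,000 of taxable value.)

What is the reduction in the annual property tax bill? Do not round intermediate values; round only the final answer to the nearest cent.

$1,361.27

Old assessed value = $769,200 × 0.97 = $746,124
New assessed value = $700,000 × 0.97 = $679,000
Combined rate = 0.00987 + 0.00361 + 0.0068 = 0.02028
Old tax = $746,124 × 0.02028 = $15,131.39472
New tax = $679,000 × 0.02028 = $13,770.12
Reduction = $15,131.39472 − $13,770.12 = $1,361.27472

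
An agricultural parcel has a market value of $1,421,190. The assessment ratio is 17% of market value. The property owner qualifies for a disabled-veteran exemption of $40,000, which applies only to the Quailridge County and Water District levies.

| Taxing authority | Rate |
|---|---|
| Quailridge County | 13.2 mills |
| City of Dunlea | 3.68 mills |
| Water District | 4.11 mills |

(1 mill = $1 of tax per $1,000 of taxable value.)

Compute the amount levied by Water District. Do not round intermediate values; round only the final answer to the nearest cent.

$828.59

Assessed value = $1,421,190 × 0.17 = $241,602.3
Water District taxable value = $241,602.3 − $40,000 = $201,602.3
Water District levy = $201,602.3 × 0.00411 = $828.585453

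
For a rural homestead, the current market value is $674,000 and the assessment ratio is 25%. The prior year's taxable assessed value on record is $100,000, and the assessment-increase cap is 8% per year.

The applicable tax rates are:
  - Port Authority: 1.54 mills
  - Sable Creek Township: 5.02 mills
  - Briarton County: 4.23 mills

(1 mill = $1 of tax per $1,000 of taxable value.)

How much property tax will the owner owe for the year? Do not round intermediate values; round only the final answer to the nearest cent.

Uncapped assessed value = $674,000 × 0.25 = $168,500
Cap limit = $100,000 × 1.08 = $108,000
Taxable assessed value = min($168,500, $108,000) = $108,000 (cap binds)
Port Authority: $108,000 × 0.00154 = $166.32
Sable Creek Township: $108,000 × 0.00502 = $542.16
Briarton County: $108,000 × 0.00423 = $456.84
Total = $1,165.32

$1,165.32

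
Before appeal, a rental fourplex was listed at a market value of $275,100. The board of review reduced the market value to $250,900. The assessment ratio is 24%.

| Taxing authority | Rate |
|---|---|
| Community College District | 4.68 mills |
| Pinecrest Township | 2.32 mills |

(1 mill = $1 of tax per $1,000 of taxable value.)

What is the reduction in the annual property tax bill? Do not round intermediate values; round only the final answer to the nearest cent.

$40.66

Old assessed value = $275,100 × 0.24 = $66,024
New assessed value = $250,900 × 0.24 = $60,216
Combined rate = 0.00468 + 0.00232 = 0.007
Old tax = $66,024 × 0.007 = $462.168
New tax = $60,216 × 0.007 = $421.512
Reduction = $462.168 − $421.512 = $40.656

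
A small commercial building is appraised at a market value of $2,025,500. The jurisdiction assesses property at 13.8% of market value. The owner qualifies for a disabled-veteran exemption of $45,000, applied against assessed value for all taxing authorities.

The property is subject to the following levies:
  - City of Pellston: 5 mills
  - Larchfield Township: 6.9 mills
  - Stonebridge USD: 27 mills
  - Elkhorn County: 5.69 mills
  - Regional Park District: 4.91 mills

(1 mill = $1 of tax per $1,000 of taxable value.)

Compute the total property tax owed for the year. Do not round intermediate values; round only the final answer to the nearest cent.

Assessed value = $2,025,500 × 0.138 = $279,519
Taxable value = $279,519 − $45,000 = $234,519
City of Pellston: $234,519 × 0.005 = $1,172.595
Larchfield Township: $234,519 × 0.0069 = $1,618.1811
Stonebridge USD: $234,519 × 0.027 = $6,332.013
Elkhorn County: $234,519 × 0.00569 = $1,334.41311
Regional Park District: $234,519 × 0.00491 = $1,151.48829
Total = $1,172.595 + $1,618.1811 + $6,332.013 + $1,334.41311 + $1,151.48829 = $11,608.6905

$11,608.69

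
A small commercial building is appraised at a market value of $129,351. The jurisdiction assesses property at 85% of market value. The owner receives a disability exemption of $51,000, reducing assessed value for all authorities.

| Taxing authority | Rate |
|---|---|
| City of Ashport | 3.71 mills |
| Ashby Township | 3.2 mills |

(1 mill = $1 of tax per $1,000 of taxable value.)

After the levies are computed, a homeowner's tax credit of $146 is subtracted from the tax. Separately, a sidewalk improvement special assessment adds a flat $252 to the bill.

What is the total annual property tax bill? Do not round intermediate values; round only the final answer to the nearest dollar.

$513

Assessed value = $129,351 × 0.85 = $109,948.35
Taxable value = $109,948.35 − $51,000 = $58,948.35
City of Ashport: $58,948.35 × 0.00371 = $218.6983785
Ashby Township: $58,948.35 × 0.0032 = $188.63472
Levies subtotal = $407.3330985
After credit = $407.3330985 − $146 = $261.3330985
Total = $261.3330985 + $252 = $513.3330985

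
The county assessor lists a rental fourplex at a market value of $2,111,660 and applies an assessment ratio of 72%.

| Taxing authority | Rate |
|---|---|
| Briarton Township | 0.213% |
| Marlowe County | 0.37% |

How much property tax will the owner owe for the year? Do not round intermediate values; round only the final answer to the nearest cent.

Assessed value = $2,111,660 × 0.72 = $1,520,395.2
Briarton Township: $1,520,395.2 × 0.00213 = $3,238.441776
Marlowe County: $1,520,395.2 × 0.0037 = $5,625.46224
Total = $3,238.441776 + $5,625.46224 = $8,863.904016

$8,863.90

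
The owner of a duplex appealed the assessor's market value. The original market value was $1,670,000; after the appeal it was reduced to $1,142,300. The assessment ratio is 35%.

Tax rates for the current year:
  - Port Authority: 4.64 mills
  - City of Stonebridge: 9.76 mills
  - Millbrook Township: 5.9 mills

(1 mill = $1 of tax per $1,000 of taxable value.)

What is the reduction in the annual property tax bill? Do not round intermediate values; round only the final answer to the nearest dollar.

$3,749

Old assessed value = $1,670,000 × 0.35 = $584,500
New assessed value = $1,142,300 × 0.35 = $399,805
Combined rate = 0.00464 + 0.00976 + 0.0059 = 0.0203
Old tax = $584,500 × 0.0203 = $11,865.35
New tax = $399,805 × 0.0203 = $8,116.0415
Reduction = $11,865.35 − $8,116.0415 = $3,749.3085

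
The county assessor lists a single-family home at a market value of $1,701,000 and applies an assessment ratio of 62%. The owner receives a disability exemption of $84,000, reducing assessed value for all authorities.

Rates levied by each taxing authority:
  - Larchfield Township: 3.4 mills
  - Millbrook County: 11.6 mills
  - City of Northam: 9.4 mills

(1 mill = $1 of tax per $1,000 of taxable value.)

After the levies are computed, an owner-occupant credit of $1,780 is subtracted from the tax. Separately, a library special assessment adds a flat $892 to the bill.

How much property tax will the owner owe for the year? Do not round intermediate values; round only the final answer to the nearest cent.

Assessed value = $1,701,000 × 0.62 = $1,054,620
Taxable value = $1,054,620 − $84,000 = $970,620
Larchfield Township: $970,620 × 0.0034 = $3,300.108
Millbrook County: $970,620 × 0.0116 = $11,259.192
City of Northam: $970,620 × 0.0094 = $9,123.828
Levies subtotal = $23,683.128
After credit = $23,683.128 − $1,780 = $21,903.128
Total = $21,903.128 + $892 = $22,795.128

$22,795.13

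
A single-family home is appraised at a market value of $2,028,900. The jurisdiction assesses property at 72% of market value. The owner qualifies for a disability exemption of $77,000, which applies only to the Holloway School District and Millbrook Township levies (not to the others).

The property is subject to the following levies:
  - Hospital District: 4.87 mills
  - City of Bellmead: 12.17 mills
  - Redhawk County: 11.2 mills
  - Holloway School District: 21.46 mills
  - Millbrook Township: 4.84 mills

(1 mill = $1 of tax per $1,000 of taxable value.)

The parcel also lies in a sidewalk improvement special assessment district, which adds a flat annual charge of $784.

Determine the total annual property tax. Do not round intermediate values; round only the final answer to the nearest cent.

$78,431.37

Assessed value = $2,028,900 × 0.72 = $1,460,808
Hospital District: $1,460,808 × 0.00487 = $7,114.13496
City of Bellmead: $1,460,808 × 0.01217 = $17,778.03336
Redhawk County: $1,460,808 × 0.0112 = $16,361.0496
Holloway School District: ($1,460,808 − $77,000) × 0.02146 = $1,383,808 × 0.02146 = $29,696.51968
Millbrook Township: ($1,460,808 − $77,000) × 0.00484 = $1,383,808 × 0.00484 = $6,697.63072
Levies subtotal = $77,647.36832
Total = $77,647.36832 + $784 = $78,431.36832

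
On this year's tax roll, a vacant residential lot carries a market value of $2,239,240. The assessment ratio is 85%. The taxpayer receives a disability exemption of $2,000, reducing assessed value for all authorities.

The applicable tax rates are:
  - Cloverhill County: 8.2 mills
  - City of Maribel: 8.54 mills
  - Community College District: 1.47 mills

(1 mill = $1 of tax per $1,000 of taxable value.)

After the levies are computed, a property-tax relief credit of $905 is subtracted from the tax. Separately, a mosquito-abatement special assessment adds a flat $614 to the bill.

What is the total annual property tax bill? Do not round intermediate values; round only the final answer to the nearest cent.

$34,332.66

Assessed value = $2,239,240 × 0.85 = $1,903,354
Taxable value = $1,903,354 − $2,000 = $1,901,354
Cloverhill County: $1,901,354 × 0.0082 = $15,591.1028
City of Maribel: $1,901,354 × 0.00854 = $16,237.56316
Community College District: $1,901,354 × 0.00147 = $2,794.99038
Levies subtotal = $34,623.65634
After credit = $34,623.65634 − $905 = $33,718.65634
Total = $33,718.65634 + $614 = $34,332.65634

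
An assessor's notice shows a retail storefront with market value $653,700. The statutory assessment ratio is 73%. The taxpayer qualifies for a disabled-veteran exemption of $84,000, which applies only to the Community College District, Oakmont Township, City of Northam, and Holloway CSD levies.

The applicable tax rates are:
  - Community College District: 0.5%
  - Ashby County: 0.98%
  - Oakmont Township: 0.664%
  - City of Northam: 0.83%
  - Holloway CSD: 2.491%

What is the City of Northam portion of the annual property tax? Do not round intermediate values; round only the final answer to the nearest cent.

Assessed value = $653,700 × 0.73 = $477,201
City of Northam taxable value = $477,201 − $84,000 = $393,201
City of Northam levy = $393,201 × 0.0083 = $3,263.5683

$3,263.57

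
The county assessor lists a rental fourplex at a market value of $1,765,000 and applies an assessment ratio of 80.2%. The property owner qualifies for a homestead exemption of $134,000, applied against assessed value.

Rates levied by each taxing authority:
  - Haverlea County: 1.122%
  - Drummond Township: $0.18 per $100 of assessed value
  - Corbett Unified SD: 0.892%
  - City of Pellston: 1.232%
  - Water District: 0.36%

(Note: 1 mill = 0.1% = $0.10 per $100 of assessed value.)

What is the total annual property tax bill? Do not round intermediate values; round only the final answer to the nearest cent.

Assessed value = $1,765,000 × 0.802 = $1,415,530
Taxable value = $1,415,530 − $134,000 = $1,281,530
Haverlea County: $1,281,530 × 0.01122 = $14,378.7666
Drummond Township: $1,281,530 × 0.0018 = $2,306.754
Corbett Unified SD: $1,281,530 × 0.00892 = $11,431.2476
City of Pellston: $1,281,530 × 0.01232 = $15,788.4496
Water District: $1,281,530 × 0.0036 = $4,613.508
Total = $48,518.7258

$48,518.73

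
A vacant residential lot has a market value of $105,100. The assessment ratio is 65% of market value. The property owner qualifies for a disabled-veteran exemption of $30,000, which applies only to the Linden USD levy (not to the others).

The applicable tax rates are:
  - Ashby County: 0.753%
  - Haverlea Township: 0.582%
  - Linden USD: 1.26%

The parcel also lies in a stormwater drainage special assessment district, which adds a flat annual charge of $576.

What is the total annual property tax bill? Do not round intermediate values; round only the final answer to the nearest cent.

$1,970.77

Assessed value = $105,100 × 0.65 = $68,315
Ashby County: $68,315 × 0.00753 = $514.41195
Haverlea Township: $68,315 × 0.00582 = $397.5933
Linden USD: ($68,315 − $30,000) × 0.0126 = $38,315 × 0.0126 = $482.769
Levies subtotal = $1,394.77425
Total = $1,394.77425 + $576 = $1,970.77425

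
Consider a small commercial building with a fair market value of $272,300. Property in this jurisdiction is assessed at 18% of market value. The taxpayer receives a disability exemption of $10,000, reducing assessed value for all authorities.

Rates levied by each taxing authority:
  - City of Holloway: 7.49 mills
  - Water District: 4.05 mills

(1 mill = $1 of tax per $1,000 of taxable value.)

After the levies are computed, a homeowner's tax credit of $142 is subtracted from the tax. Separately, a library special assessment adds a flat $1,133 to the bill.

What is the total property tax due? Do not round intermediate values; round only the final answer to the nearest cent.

Assessed value = $272,300 × 0.18 = $49,014
Taxable value = $49,014 − $10,000 = $39,014
City of Holloway: $39,014 × 0.00749 = $292.21486
Water District: $39,014 × 0.00405 = $158.0067
Levies subtotal = $450.22156
After credit = $450.22156 − $142 = $308.22156
Total = $308.22156 + $1,133 = $1,441.22156

$1,441.22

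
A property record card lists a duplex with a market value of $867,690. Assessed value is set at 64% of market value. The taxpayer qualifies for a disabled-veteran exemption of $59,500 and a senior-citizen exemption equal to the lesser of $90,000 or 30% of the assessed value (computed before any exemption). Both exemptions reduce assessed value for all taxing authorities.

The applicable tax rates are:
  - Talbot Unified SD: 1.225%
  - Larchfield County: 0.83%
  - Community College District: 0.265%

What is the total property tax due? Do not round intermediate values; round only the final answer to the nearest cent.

Assessed value = $867,690 × 0.64 = $555,321.6
Senior-citizen exemption = min($90,000, 30% × $555,321.6) = min($90,000, $166,596.48) = $90,000 (dollar cap binds)
Taxable value = $555,321.6 − $59,500 − $90,000 = $405,821.6
Talbot Unified SD: $405,821.6 × 0.01225 = $4,971.3146
Larchfield County: $405,821.6 × 0.0083 = $3,368.31928
Community College District: $405,821.6 × 0.00265 = $1,075.42724
Total = $9,415.06112

$9,415.06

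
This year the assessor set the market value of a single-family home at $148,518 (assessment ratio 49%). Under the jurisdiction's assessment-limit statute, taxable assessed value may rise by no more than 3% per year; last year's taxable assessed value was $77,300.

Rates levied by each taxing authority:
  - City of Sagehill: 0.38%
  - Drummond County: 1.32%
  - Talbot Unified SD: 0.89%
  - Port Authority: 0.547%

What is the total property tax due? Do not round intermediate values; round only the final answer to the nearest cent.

$2,282.91

Uncapped assessed value = $148,518 × 0.49 = $72,773.82
Cap limit = $77,300 × 1.03 = $79,619
Taxable assessed value = min($72,773.82, $79,619) = $72,773.82 (cap does not bind)
City of Sagehill: $72,773.82 × 0.0038 = $276.540516
Drummond County: $72,773.82 × 0.0132 = $960.614424
Talbot Unified SD: $72,773.82 × 0.0089 = $647.686998
Port Authority: $72,773.82 × 0.00547 = $398.0727954
Total = $2,282.9147334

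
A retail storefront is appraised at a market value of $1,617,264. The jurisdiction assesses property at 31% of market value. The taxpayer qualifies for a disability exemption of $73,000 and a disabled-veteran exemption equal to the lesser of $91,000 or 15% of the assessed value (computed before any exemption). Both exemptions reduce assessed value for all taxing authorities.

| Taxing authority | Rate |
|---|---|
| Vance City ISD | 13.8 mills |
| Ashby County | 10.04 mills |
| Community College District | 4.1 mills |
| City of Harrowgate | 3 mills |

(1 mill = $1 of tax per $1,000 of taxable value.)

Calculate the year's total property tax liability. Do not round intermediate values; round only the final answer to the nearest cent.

Assessed value = $1,617,264 × 0.31 = $501,351.84
Disabled-veteran exemption = min($91,000, 15% × $501,351.84) = min($91,000, $75,202.776) = $75,202.776 (percentage binds)
Taxable value = $501,351.84 − $73,000 − $75,202.776 = $353,149.064
Vance City ISD: $353,149.064 × 0.0138 = $4,873.4570832
Ashby County: $353,149.064 × 0.01004 = $3,545.61660256
Community College District: $353,149.064 × 0.0041 = $1,447.9111624
City of Harrowgate: $353,149.064 × 0.003 = $1,059.447192
Total = $10,926.43204016

$10,926.43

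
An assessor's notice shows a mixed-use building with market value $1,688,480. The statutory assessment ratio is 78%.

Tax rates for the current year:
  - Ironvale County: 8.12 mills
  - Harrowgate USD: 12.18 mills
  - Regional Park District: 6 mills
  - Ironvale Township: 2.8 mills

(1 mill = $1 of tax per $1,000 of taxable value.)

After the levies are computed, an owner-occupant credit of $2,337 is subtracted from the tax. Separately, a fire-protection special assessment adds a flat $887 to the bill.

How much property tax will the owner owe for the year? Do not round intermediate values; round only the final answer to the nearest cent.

$36,875.12

Assessed value = $1,688,480 × 0.78 = $1,317,014.4
Ironvale County: $1,317,014.4 × 0.00812 = $10,694.156928
Harrowgate USD: $1,317,014.4 × 0.01218 = $16,041.235392
Regional Park District: $1,317,014.4 × 0.006 = $7,902.0864
Ironvale Township: $1,317,014.4 × 0.0028 = $3,687.64032
Levies subtotal = $38,325.11904
After credit = $38,325.11904 − $2,337 = $35,988.11904
Total = $35,988.11904 + $887 = $36,875.11904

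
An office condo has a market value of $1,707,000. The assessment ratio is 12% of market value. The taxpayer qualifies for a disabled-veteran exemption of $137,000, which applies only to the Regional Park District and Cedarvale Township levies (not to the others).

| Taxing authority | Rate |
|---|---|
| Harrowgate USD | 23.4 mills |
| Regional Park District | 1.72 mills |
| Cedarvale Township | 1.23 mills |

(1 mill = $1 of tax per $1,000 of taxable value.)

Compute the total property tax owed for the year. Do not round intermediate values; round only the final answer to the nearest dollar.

Assessed value = $1,707,000 × 0.12 = $204,840
Harrowgate USD: $204,840 × 0.0234 = $4,793.256
Regional Park District: ($204,840 − $137,000) × 0.00172 = $67,840 × 0.00172 = $116.6848
Cedarvale Township: ($204,840 − $137,000) × 0.00123 = $67,840 × 0.00123 = $83.4432
Total = $4,993.384

$4,993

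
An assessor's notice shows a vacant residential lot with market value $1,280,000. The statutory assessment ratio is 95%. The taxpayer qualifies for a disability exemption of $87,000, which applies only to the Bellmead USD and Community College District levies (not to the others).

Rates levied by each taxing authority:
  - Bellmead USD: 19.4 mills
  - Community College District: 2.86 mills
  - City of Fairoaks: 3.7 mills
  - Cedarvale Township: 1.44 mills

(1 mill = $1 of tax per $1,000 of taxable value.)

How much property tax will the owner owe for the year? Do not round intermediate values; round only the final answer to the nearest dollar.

$31,382

Assessed value = $1,280,000 × 0.95 = $1,216,000
Bellmead USD: ($1,216,000 − $87,000) × 0.0194 = $1,129,000 × 0.0194 = $21,902.6
Community College District: ($1,216,000 − $87,000) × 0.00286 = $1,129,000 × 0.00286 = $3,228.94
City of Fairoaks: $1,216,000 × 0.0037 = $4,499.2
Cedarvale Township: $1,216,000 × 0.00144 = $1,751.04
Total = $31,381.78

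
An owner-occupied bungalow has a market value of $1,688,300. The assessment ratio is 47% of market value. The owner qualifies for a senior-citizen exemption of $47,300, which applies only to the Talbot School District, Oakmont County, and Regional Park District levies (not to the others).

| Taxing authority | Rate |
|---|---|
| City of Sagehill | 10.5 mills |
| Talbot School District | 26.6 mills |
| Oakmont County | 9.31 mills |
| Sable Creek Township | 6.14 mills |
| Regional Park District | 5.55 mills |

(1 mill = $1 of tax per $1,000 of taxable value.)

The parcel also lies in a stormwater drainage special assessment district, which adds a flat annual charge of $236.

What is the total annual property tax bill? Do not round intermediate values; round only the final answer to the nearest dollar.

Assessed value = $1,688,300 × 0.47 = $793,501
City of Sagehill: $793,501 × 0.0105 = $8,331.7605
Talbot School District: ($793,501 − $47,300) × 0.0266 = $746,201 × 0.0266 = $19,848.9466
Oakmont County: ($793,501 − $47,300) × 0.00931 = $746,201 × 0.00931 = $6,947.13131
Sable Creek Township: $793,501 × 0.00614 = $4,872.09614
Regional Park District: ($793,501 − $47,300) × 0.00555 = $746,201 × 0.00555 = $4,141.41555
Levies subtotal = $44,141.3501
Total = $44,141.3501 + $236 = $44,377.3501

$44,377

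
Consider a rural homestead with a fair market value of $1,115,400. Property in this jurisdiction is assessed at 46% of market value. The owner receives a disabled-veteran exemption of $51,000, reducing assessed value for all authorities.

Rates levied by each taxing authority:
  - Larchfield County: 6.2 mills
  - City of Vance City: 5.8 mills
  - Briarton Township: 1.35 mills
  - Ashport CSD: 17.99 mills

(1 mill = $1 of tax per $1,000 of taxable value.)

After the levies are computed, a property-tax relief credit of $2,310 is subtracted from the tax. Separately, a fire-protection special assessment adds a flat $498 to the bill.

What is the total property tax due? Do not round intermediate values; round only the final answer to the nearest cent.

$12,669.71

Assessed value = $1,115,400 × 0.46 = $513,084
Taxable value = $513,084 − $51,000 = $462,084
Larchfield County: $462,084 × 0.0062 = $2,864.9208
City of Vance City: $462,084 × 0.0058 = $2,680.0872
Briarton Township: $462,084 × 0.00135 = $623.8134
Ashport CSD: $462,084 × 0.01799 = $8,312.89116
Levies subtotal = $14,481.71256
After credit = $14,481.71256 − $2,310 = $12,171.71256
Total = $12,171.71256 + $498 = $12,669.71256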